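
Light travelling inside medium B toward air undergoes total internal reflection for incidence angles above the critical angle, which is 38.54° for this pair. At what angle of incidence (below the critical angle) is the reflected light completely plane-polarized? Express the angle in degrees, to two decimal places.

θ_B ≈ 31.93°

n₂/n₁ = sin θ_c = sin 38.54° = 0.6231.
tan θ_B equals the same ratio, so θ_B = arctan(0.6231) = 31.93°.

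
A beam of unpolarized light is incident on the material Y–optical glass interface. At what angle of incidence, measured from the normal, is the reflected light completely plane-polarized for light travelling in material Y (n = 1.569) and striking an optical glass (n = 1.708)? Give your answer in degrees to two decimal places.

The reflected p-component vanishes when tan θ_B = n₂/n₁.
tan θ_B = n₂/n₁ = 1.708/1.569 = 1.0886.
So θ_B = arctan 1.0886 = 47.43°.

θ_B ≈ 47.43°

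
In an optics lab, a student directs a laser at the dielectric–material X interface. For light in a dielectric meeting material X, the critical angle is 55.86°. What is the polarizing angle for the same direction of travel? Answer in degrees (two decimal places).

θ_B ≈ 39.61°

n₂/n₁ = sin θ_c = sin 55.86° = 0.8277.
tan θ_B equals the same ratio, so θ_B = arctan(0.8277) = 39.61°.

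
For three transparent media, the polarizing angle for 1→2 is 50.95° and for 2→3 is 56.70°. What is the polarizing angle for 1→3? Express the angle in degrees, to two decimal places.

Each Brewster angle gives a ratio: n₂/n₁ = tan 50.95° = 1.2327, n₃/n₂ = tan 56.70° = 1.5224.
So n₃/n₁ = (n₂/n₁)(n₃/n₂) = 1.2327 × 1.5224 = 1.8766.
θ_B(1→3) = arctan(1.8766) = 61.95°.

θ_B ≈ 61.95°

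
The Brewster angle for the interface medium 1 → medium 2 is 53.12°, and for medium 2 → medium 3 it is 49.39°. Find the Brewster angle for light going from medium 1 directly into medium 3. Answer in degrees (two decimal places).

θ_B ≈ 57.25°

Each Brewster angle gives a ratio: n₂/n₁ = tan 53.12° = 1.3328, n₃/n₂ = tan 49.39° = 1.1663.
n₃/n₁ = 1.5545. Then tan θ_B(1→3) = n₃/n₁, so θ_B(1→3) = arctan(1.5545) = 57.25°.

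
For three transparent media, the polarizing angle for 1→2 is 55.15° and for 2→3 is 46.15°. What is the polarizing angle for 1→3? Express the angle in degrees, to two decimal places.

n₂/n₁ = tan 55.15° = 1.4361 and n₃/n₂ = tan 46.15° = 1.0410.
n₃/n₁ = 1.4950. Then tan θ_B(1→3) = n₃/n₁, so θ_B(1→3) = arctan(1.4950) = 56.22°.

θ_B ≈ 56.22°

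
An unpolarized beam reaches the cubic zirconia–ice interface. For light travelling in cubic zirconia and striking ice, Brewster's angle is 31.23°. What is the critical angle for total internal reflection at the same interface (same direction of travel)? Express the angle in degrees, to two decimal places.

θ_c ≈ 37.33°

From Brewster, n₂/n₁ = tan θ_B = tan 31.23° = 0.6063.
Then sin θ_c = n₂/n₁ = 0.6063, so θ_c = arcsin 0.6063 = 37.33°.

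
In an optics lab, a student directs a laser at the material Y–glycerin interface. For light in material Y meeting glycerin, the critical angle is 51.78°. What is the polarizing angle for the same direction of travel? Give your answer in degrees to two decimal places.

At the critical angle sin θ_c = n₂/n₁, giving n₂/n₁ = sin 51.78° = 0.7856.
Then tan θ_B = n₂/n₁ = 0.7856, so θ_B = arctan 0.7856 = 38.15°.

θ_B ≈ 38.15°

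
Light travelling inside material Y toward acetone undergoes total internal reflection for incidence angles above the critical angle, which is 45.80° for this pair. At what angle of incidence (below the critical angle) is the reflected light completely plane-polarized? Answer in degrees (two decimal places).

At the critical angle sin θ_c = n₂/n₁, giving n₂/n₁ = sin 45.80° = 0.7169.
Then tan θ_B = n₂/n₁ = 0.7169, so θ_B = arctan 0.7169 = 35.64°.

θ_B ≈ 35.64°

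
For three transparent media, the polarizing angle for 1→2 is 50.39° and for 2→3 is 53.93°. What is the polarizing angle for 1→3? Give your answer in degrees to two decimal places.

θ_B ≈ 58.92°

tan θ_B(1→2) = n₂/n₁ = tan 50.39° = 1.2084.
tan θ_B(2→3) = n₃/n₂ = tan 53.93° = 1.3729.
n₃/n₁ = 1.6589. Then tan θ_B(1→3) = n₃/n₁, so θ_B(1→3) = arctan(1.6589) = 58.92°.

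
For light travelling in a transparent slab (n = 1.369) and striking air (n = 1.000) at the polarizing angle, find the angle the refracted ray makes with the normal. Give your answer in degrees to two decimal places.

θ_B = arctan(n₂/n₁) = arctan(1.000/1.369) = 36.15°.
At Brewster's angle the reflected and refracted rays are perpendicular, so θ_t = 90° − θ_B = 90° − 36.15° = 53.85°.

θ_t ≈ 53.85°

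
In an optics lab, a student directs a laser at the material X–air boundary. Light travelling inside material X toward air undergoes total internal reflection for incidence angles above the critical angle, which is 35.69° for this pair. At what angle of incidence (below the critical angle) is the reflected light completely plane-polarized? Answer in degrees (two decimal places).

θ_B ≈ 30.26°

n₂/n₁ = sin θ_c = sin 35.69° = 0.5834.
tan θ_B equals the same ratio, so θ_B = arctan(0.5834) = 30.26°.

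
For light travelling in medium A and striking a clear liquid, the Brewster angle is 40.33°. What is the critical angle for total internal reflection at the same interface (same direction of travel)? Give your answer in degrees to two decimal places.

θ_c ≈ 58.10°

n₂/n₁ = tan 40.33° = 0.8490; the critical angle satisfies sin θ_c = n₂/n₁.
θ_c = arcsin(0.8490) = 58.10°.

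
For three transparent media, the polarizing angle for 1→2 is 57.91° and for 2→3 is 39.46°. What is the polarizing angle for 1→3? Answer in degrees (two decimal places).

tan θ_B(1→2) = n₂/n₁ = tan 57.91° = 1.5948.
tan θ_B(2→3) = n₃/n₂ = tan 39.46° = 0.8232.
n₃/n₁ = 1.3127. Then tan θ_B(1→3) = n₃/n₁, so θ_B(1→3) = arctan(1.3127) = 52.70°.

θ_B ≈ 52.70°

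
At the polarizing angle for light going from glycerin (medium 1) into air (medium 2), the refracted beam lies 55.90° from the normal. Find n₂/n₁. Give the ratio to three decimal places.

n₂/n₁ ≈ 0.677

At Brewster incidence θ_B = 90° − θ_t = 90° − 55.90° = 34.10°.
tan θ_B = n₂/n₁, so n₂/n₁ = tan 34.10° = 0.677.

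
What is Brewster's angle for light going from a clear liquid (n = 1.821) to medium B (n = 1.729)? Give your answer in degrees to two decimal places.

The reflected p-component vanishes when tan θ_B = n₂/n₁.
Here n₂/n₁ = 1.729/1.821 = 0.9495, and Brewster's law gives tan θ_B = n₂/n₁.
θ_B = arctan(0.9495) = 43.52°.

θ_B ≈ 43.52°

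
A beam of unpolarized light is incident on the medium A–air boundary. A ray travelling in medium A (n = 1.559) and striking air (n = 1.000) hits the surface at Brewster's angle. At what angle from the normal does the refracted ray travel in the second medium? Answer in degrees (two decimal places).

tan θ_B = n₂/n₁ = 1.000/1.559 = 0.6414, so θ_B = 32.68°.
At Brewster's angle the reflected and refracted rays are perpendicular, so θ_t = 90° − θ_B = 90° − 32.68° = 57.32°.

θ_t ≈ 57.32°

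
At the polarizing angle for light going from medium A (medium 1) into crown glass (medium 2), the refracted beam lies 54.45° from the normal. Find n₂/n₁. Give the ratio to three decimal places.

At Brewster incidence θ_B = 90° − θ_t = 90° − 54.45° = 35.55°.
tan θ_B = n₂/n₁, so n₂/n₁ = tan 35.55° = 0.715.

n₂/n₁ ≈ 0.715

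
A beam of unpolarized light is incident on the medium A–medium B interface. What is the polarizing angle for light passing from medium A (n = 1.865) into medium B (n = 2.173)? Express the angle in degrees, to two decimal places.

tan θ_B = n₂/n₁ = 2.173/1.865 = 1.1651.
θ_B = arctan(1.1651) = 49.36°.

θ_B ≈ 49.36°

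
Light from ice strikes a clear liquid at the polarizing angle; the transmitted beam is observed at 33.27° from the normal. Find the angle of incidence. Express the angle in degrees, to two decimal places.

θ_B ≈ 56.73°

Since the reflected and refracted rays are at right angles at the polarizing angle, θ_B + θ_t = 90°.
So θ_B = 90° − θ_t = 90° − 33.27° = 56.73°.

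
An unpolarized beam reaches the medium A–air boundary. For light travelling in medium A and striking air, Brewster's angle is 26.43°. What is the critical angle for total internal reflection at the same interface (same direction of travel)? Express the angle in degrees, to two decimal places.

From Brewster, n₂/n₁ = tan θ_B = tan 26.43° = 0.4971.
Then sin θ_c = n₂/n₁ = 0.4971, so θ_c = arcsin 0.4971 = 29.81°.

θ_c ≈ 29.81°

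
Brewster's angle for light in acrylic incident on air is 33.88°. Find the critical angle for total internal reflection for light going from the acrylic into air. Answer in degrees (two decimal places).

θ_c ≈ 42.18°

n₂/n₁ = tan 33.88° = 0.6715; the critical angle satisfies sin θ_c = n₂/n₁.
θ_c = arcsin(0.6715) = 42.18°.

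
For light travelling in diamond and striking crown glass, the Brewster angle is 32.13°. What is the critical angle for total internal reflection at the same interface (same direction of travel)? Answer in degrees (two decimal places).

θ_c ≈ 38.90°

From Brewster, n₂/n₁ = tan θ_B = tan 32.13° = 0.6280.
Then sin θ_c = n₂/n₁ = 0.6280, so θ_c = arcsin 0.6280 = 38.90°.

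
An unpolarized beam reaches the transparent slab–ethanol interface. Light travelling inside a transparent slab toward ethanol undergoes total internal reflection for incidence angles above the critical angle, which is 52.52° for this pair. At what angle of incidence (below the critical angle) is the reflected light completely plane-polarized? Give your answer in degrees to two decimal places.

θ_B ≈ 38.43°

sin θ_c = n₂/n₁, so n₂/n₁ = sin 52.52° = 0.7936.
Brewster: tan θ_B = n₂/n₁ = 0.7936.
θ_B = arctan(0.7936) = 38.43°.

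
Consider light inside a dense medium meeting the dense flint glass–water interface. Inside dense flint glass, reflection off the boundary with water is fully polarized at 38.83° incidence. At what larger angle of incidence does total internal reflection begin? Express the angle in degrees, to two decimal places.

θ_c ≈ 53.60°

From Brewster, n₂/n₁ = tan θ_B = tan 38.83° = 0.8049.
Then sin θ_c = n₂/n₁ = 0.8049, so θ_c = arcsin 0.8049 = 53.60°.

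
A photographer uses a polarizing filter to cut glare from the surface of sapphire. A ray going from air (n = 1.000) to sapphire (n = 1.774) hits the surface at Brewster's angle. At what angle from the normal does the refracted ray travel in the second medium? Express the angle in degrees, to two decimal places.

θ_t ≈ 29.41°

θ_B = arctan(n₂/n₁) = arctan(1.774/1.000) = 60.59°.
The refracted ray is perpendicular to the reflected ray, so θ_t = 90° − θ_B = 29.41°.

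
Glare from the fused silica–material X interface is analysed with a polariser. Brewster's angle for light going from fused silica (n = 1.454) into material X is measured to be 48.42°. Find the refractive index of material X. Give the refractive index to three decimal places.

Full polarization of the reflected beam means tan θ_B = n₂/n₁, where n₁ is the incident medium (fused silica).
n₂ = n₁ tan θ_B = 1.454 × tan 48.42° = 1.639.

n ≈ 1.639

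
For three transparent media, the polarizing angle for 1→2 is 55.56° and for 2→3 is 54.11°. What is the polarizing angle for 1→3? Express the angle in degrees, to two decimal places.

Each Brewster angle gives a ratio: n₂/n₁ = tan 55.56° = 1.4583, n₃/n₂ = tan 54.11° = 1.3820.
Multiplying, n₃/n₁ = 1.4583 × 1.3820 = 2.0153, and θ_B(1→3) = arctan 2.0153 = 63.61°.

θ_B ≈ 63.61°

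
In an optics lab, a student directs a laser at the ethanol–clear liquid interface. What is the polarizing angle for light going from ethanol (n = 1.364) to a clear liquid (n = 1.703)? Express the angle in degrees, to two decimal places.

θ_B ≈ 51.31°

tan θ_B = n₂/n₁ = 1.703/1.364 = 1.2485. Taking the arctangent, θ_B = 51.31°.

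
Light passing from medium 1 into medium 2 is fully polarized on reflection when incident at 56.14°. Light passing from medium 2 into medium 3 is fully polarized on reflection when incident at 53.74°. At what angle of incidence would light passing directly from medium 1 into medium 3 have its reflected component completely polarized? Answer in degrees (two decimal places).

θ_B ≈ 63.80°

Each Brewster angle gives a ratio: n₂/n₁ = tan 56.14° = 1.4904, n₃/n₂ = tan 53.74° = 1.3633.
Multiplying, n₃/n₁ = 1.4904 × 1.3633 = 2.0319, and θ_B(1→3) = arctan 2.0319 = 63.80°.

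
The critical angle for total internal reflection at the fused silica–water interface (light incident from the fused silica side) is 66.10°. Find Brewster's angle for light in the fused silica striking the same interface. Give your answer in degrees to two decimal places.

θ_B ≈ 42.44°

n₂/n₁ = sin θ_c = sin 66.10° = 0.9143.
tan θ_B equals the same ratio, so θ_B = arctan(0.9143) = 42.44°.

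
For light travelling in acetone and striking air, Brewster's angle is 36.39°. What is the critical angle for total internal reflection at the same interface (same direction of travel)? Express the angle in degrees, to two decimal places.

From Brewster, n₂/n₁ = tan θ_B = tan 36.39° = 0.7370.
Then sin θ_c = n₂/n₁ = 0.7370, so θ_c = arcsin 0.7370 = 47.48°.

θ_c ≈ 47.48°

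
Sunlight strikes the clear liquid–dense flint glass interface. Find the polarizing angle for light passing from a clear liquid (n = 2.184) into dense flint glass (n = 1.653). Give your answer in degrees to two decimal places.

θ_B ≈ 37.12°

Brewster's condition: tan θ_B = n₂/n₁ = 1.653/2.184 = 0.7569.
So θ_B = arctan 0.7569 = 37.12°.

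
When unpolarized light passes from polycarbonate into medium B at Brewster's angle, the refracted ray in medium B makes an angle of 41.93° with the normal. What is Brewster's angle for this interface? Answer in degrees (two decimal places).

θ_B ≈ 48.07°

Brewster's condition makes the reflected and refracted beams perpendicular: θ_B + θ_t = 90°.
θ_B = 90° − 41.93° = 48.07°.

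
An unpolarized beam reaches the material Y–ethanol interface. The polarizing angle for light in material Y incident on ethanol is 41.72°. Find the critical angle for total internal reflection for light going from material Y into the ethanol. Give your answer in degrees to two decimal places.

n₂/n₁ = tan 41.72° = 0.8916; the critical angle satisfies sin θ_c = n₂/n₁.
θ_c = arcsin(0.8916) = 63.07°.

θ_c ≈ 63.07°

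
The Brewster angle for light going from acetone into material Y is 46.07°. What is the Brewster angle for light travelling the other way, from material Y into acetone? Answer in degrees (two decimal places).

The two Brewster angles are complementary: θ_B' = 90° − θ_B = 90° − 46.07° = 43.93°.

θ_B' ≈ 43.93°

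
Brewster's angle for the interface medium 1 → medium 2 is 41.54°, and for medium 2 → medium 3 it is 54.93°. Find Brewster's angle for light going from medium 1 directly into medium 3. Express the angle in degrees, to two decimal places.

θ_B ≈ 51.61°

tan θ_B(1→2) = n₂/n₁ = tan 41.54° = 0.8860.
tan θ_B(2→3) = n₃/n₂ = tan 54.93° = 1.4244.
So n₃/n₁ = (n₂/n₁)(n₃/n₂) = 0.8860 × 1.4244 = 1.2620.
θ_B(1→3) = arctan(1.2620) = 51.61°.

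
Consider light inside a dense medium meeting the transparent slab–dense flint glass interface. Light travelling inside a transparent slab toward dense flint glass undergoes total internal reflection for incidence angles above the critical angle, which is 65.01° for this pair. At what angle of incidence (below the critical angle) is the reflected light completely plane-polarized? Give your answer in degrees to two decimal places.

θ_B ≈ 42.19°

At the critical angle sin θ_c = n₂/n₁, giving n₂/n₁ = sin 65.01° = 0.9064.
Then tan θ_B = n₂/n₁ = 0.9064, so θ_B = arctan 0.9064 = 42.19°.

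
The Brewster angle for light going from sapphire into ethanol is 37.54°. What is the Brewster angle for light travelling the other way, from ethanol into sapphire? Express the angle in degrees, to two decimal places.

θ_B' ≈ 52.46°

The two Brewster angles are complementary: θ_B' = 90° − θ_B = 90° − 37.54° = 52.46°.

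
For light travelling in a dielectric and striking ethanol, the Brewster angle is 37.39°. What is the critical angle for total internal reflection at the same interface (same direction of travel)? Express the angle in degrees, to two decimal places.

tan θ_B = n₂/n₁ = tan 37.39° = 0.7643.
Total internal reflection: sin θ_c = n₂/n₁ = 0.7643.
θ_c = arcsin(0.7643) = 49.84°.

θ_c ≈ 49.84°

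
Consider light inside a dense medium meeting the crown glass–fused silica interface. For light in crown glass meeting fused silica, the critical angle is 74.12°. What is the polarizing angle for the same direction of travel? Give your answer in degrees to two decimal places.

θ_B ≈ 43.89°

n₂/n₁ = sin θ_c = sin 74.12° = 0.9618.
tan θ_B equals the same ratio, so θ_B = arctan(0.9618) = 43.89°.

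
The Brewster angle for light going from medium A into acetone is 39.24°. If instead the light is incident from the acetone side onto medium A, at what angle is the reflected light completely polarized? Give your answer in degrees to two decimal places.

θ_B' ≈ 50.76°

The two Brewster angles are complementary: θ_B' = 90° − θ_B = 90° − 39.24° = 50.76°.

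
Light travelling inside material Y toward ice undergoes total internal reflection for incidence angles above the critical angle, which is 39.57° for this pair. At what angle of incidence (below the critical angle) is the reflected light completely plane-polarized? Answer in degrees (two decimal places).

At the critical angle sin θ_c = n₂/n₁, giving n₂/n₁ = sin 39.57° = 0.6370.
Then tan θ_B = n₂/n₁ = 0.6370, so θ_B = arctan 0.6370 = 32.50°.

θ_B ≈ 32.50°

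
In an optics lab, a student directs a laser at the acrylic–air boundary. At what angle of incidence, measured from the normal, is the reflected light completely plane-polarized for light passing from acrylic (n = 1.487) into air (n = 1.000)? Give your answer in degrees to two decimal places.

θ_B ≈ 33.92°

Here n₂/n₁ = 1.000/1.487 = 0.6725, and Brewster's law gives tan θ_B = n₂/n₁.
θ_B = arctan(0.6725) = 33.92°.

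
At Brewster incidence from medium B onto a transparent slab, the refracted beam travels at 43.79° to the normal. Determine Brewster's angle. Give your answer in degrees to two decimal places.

θ_B ≈ 46.21°

Brewster's condition makes the reflected and refracted beams perpendicular: θ_B + θ_t = 90°.
So θ_B = 90° − θ_t = 90° − 43.79° = 46.21°.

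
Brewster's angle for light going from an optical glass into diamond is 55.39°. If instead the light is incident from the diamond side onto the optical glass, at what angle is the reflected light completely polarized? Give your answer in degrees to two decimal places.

θ_B' ≈ 34.61°

tan θ_B' = n₁/n₂ = 1/tan θ_B, so θ_B' = 90° − θ_B.
θ_B' = 90° − 55.39° = 34.61°.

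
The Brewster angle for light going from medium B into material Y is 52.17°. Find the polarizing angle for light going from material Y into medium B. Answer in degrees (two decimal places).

θ_B' ≈ 37.83°

The two Brewster angles are complementary: θ_B' = 90° − θ_B = 90° − 52.17° = 37.83°.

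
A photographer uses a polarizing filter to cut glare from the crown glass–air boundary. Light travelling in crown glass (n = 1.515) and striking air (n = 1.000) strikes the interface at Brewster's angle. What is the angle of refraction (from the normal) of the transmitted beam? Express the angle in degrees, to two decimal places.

tan θ_B = n₂/n₁ = 1.000/1.515 = 0.6601, so θ_B = 33.43°.
Since θ_B + θ_t = 90° at Brewster incidence, θ_t = 90° − 33.43° = 56.57°.

θ_t ≈ 56.57°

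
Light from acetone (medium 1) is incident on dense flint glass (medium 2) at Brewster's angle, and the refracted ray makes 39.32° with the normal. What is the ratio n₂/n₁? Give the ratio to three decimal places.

θ_B + θ_t = 90°, so θ_B = 90° − 39.32° = 50.68°.
Then n₂/n₁ = tan θ_B = tan 50.68° = 1.221.

n₂/n₁ ≈ 1.221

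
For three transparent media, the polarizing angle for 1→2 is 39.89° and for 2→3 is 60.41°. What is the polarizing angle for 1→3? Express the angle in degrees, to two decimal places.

Each Brewster angle gives a ratio: n₂/n₁ = tan 39.89° = 0.8358, n₃/n₂ = tan 60.41° = 1.7610.
Multiplying, n₃/n₁ = 0.8358 × 1.7610 = 1.4719, and θ_B(1→3) = arctan 1.4719 = 55.81°.

θ_B ≈ 55.81°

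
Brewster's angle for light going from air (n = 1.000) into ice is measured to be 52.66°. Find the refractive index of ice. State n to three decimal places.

n ≈ 1.311

At Brewster's angle, tan θ_B = n₂/n₁ with n₁ on the incident side (air) and n₂ on the transmitted side (ice).
n₂ = n₁ tan θ_B = 1.000 × tan 52.66° = 1.311.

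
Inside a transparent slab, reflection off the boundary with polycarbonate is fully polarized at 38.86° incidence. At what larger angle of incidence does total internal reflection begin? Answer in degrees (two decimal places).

θ_c ≈ 53.68°

tan θ_B = n₂/n₁ = tan 38.86° = 0.8057.
Total internal reflection: sin θ_c = n₂/n₁ = 0.8057.
θ_c = arcsin(0.8057) = 53.68°.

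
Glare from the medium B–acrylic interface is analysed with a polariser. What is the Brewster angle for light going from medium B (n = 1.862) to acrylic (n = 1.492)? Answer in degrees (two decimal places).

Brewster's condition: tan θ_B = n₂/n₁ = 1.492/1.862 = 0.8013.
θ_B = arctan(0.8013) = 38.70°.

θ_B ≈ 38.70°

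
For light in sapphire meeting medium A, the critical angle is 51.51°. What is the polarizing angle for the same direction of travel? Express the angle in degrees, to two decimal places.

sin θ_c = n₂/n₁, so n₂/n₁ = sin 51.51° = 0.7827.
Brewster: tan θ_B = n₂/n₁ = 0.7827.
θ_B = arctan(0.7827) = 38.05°.

θ_B ≈ 38.05°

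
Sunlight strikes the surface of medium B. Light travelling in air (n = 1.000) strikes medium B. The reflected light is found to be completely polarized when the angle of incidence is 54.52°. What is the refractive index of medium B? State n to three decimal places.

n ≈ 1.403

Brewster's law: tan θ_B = n₂/n₁ (light incident in air, refracted into medium B).
n₂ = n₁ tan θ_B = 1.000 × tan 54.52° = 1.403.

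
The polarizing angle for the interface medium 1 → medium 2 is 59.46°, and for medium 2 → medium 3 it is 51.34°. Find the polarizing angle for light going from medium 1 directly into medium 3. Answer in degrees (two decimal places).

Each Brewster angle gives a ratio: n₂/n₁ = tan 59.46° = 1.6950, n₃/n₂ = tan 51.34° = 1.2500.
So n₃/n₁ = (n₂/n₁)(n₃/n₂) = 1.6950 × 1.2500 = 2.1187.
θ_B(1→3) = arctan(2.1187) = 64.73°.

θ_B ≈ 64.73°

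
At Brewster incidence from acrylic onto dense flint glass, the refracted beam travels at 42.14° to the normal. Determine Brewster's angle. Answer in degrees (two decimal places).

Since the reflected and refracted rays are at right angles at the polarizing angle, θ_B + θ_t = 90°.
So θ_B = 90° − θ_t = 90° − 42.14° = 47.86°.

θ_B ≈ 47.86°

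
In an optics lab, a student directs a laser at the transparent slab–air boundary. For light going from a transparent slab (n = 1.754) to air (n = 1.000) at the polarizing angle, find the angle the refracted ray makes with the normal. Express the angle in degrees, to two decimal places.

First find Brewster's angle: tan θ_B = 1.000/1.754 = 0.5701, giving θ_B = 29.69°.
The refracted ray is perpendicular to the reflected ray, so θ_t = 90° − θ_B = 60.31°.

θ_t ≈ 60.31°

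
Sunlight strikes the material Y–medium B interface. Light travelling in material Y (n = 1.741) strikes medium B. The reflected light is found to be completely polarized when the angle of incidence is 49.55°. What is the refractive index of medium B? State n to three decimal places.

At Brewster's angle, tan θ_B = n₂/n₁ with n₁ on the incident side (material Y) and n₂ on the transmitted side (medium B).
n₂ = n₁ tan θ_B = 1.741 × tan 49.55° = 2.042.

n ≈ 2.042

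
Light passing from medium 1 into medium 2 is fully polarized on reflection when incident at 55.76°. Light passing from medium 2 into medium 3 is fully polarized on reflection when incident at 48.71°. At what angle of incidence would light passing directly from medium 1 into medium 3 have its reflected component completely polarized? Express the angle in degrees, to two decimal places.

θ_B ≈ 59.13°

n₂/n₁ = tan 55.76° = 1.4692 and n₃/n₂ = tan 48.71° = 1.1387.
So n₃/n₁ = (n₂/n₁)(n₃/n₂) = 1.4692 × 1.1387 = 1.6730.
θ_B(1→3) = arctan(1.6730) = 59.13°.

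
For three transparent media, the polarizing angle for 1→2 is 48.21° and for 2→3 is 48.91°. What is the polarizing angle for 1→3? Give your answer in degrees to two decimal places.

θ_B ≈ 52.07°

tan θ_B(1→2) = n₂/n₁ = tan 48.21° = 1.1188.
tan θ_B(2→3) = n₃/n₂ = tan 48.91° = 1.1467.
n₃/n₁ = 1.2830. Then tan θ_B(1→3) = n₃/n₁, so θ_B(1→3) = arctan(1.2830) = 52.07°.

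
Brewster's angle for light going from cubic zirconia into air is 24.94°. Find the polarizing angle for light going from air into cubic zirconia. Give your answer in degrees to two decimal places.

The two Brewster angles are complementary: θ_B' = 90° − θ_B = 90° − 24.94° = 65.06°.

θ_B' ≈ 65.06°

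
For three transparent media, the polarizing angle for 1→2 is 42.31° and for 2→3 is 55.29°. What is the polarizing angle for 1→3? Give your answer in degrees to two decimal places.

tan θ_B(1→2) = n₂/n₁ = tan 42.31° = 0.9102.
tan θ_B(2→3) = n₃/n₂ = tan 55.29° = 1.4436.
n₃/n₁ = 1.3141. Then tan θ_B(1→3) = n₃/n₁, so θ_B(1→3) = arctan(1.3141) = 52.73°.

θ_B ≈ 52.73°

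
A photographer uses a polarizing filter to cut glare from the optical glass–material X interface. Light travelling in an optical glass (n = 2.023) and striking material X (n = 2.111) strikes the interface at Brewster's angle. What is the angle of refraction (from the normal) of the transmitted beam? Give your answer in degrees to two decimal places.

θ_t ≈ 43.78°

θ_B = arctan(n₂/n₁) = arctan(2.111/2.023) = 46.22°.
Since θ_B + θ_t = 90° at Brewster incidence, θ_t = 90° − 46.22° = 43.78°.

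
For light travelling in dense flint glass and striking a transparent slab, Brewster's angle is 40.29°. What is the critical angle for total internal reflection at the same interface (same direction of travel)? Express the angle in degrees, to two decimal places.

tan θ_B = n₂/n₁ = tan 40.29° = 0.8478.
Total internal reflection: sin θ_c = n₂/n₁ = 0.8478.
θ_c = arcsin(0.8478) = 57.97°.

θ_c ≈ 57.97°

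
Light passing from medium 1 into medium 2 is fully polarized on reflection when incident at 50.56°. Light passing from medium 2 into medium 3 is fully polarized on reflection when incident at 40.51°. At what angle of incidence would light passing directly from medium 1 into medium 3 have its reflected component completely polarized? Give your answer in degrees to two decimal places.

tan θ_B(1→2) = n₂/n₁ = tan 50.56° = 1.2157.
tan θ_B(2→3) = n₃/n₂ = tan 40.51° = 0.8544.
Multiplying, n₃/n₁ = 1.2157 × 0.8544 = 1.0387, and θ_B(1→3) = arctan 1.0387 = 46.09°.

θ_B ≈ 46.09°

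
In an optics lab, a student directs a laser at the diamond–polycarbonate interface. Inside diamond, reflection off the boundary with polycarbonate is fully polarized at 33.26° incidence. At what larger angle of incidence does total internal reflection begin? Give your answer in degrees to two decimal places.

n₂/n₁ = tan 33.26° = 0.6559; the critical angle satisfies sin θ_c = n₂/n₁.
θ_c = arcsin(0.6559) = 40.99°.

θ_c ≈ 40.99°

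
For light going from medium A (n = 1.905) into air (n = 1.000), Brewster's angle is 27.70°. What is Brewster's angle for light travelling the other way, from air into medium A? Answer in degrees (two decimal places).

θ_B' ≈ 62.30°

tan θ_B' = n₁/n₂ = 1/tan θ_B, so θ_B' = 90° − θ_B.
θ_B' = 90° − 27.70° = 62.30°.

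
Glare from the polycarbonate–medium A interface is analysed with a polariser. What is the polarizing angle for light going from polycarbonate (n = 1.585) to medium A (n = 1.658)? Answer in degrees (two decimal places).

θ_B ≈ 46.29°

Brewster's condition: tan θ_B = n₂/n₁ = 1.658/1.585 = 1.0461.
θ_B = arctan(1.0461) = 46.29°.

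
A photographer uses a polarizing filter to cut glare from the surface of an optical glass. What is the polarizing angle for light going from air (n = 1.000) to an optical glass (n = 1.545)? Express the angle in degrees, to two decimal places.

θ_B ≈ 57.09°

The reflected p-component vanishes when tan θ_B = n₂/n₁.
Brewster's condition: tan θ_B = n₂/n₁ = 1.545/1.000 = 1.5450. Taking the arctangent, θ_B = 57.09°.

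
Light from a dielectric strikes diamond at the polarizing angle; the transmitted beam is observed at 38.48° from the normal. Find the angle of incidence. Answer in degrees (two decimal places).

Brewster's condition makes the reflected and refracted beams perpendicular: θ_B + θ_t = 90°.
So θ_B = 90° − θ_t = 90° − 38.48° = 51.52°.

θ_B ≈ 51.52°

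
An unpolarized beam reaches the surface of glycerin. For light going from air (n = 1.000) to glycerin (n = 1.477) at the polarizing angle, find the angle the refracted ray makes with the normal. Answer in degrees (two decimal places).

tan θ_B = n₂/n₁ = 1.477/1.000 = 1.4770, so θ_B = 55.90°.
At Brewster's angle the reflected and refracted rays are perpendicular, so θ_t = 90° − θ_B = 90° − 55.90° = 34.10°.

θ_t ≈ 34.10°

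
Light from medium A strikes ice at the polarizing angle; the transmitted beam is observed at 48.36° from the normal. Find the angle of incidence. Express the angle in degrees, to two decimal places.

Since the reflected and refracted rays are at right angles at the polarizing angle, θ_B + θ_t = 90°.
So θ_B = 90° − θ_t = 90° − 48.36° = 41.64°.

θ_B ≈ 41.64°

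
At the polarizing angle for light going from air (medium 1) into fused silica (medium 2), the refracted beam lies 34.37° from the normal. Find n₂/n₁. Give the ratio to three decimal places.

At Brewster incidence θ_B = 90° − θ_t = 90° − 34.37° = 55.63°.
Then n₂/n₁ = tan θ_B = tan 55.63° = 1.462.

n₂/n₁ ≈ 1.462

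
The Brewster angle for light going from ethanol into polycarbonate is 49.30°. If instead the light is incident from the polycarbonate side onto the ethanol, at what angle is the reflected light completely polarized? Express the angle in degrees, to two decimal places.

The two Brewster angles are complementary: θ_B' = 90° − θ_B = 90° − 49.30° = 40.70°.

θ_B' ≈ 40.70°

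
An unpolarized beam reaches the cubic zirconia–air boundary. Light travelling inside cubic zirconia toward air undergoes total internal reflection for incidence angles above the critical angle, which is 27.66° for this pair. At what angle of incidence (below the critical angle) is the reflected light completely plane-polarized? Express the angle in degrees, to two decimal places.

θ_B ≈ 24.90°

sin θ_c = n₂/n₁, so n₂/n₁ = sin 27.66° = 0.4642.
Brewster: tan θ_B = n₂/n₁ = 0.4642.
θ_B = arctan(0.4642) = 24.90°.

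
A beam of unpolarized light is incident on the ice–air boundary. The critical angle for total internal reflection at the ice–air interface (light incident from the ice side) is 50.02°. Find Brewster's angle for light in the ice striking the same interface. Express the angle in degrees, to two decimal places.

At the critical angle sin θ_c = n₂/n₁, giving n₂/n₁ = sin 50.02° = 0.7663.
Then tan θ_B = n₂/n₁ = 0.7663, so θ_B = arctan 0.7663 = 37.46°.

θ_B ≈ 37.46°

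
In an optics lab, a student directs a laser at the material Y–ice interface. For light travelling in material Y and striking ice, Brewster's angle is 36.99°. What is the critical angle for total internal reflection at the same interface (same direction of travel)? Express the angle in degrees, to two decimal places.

From Brewster, n₂/n₁ = tan θ_B = tan 36.99° = 0.7533.
Then sin θ_c = n₂/n₁ = 0.7533, so θ_c = arcsin 0.7533 = 48.88°.

θ_c ≈ 48.88°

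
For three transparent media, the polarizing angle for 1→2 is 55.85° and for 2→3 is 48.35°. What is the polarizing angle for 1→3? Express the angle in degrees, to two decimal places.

θ_B ≈ 58.90°

n₂/n₁ = tan 55.85° = 1.4742 and n₃/n₂ = tan 48.35° = 1.1243.
Multiplying, n₃/n₁ = 1.4742 × 1.1243 = 1.6575, and θ_B(1→3) = arctan 1.6575 = 58.90°.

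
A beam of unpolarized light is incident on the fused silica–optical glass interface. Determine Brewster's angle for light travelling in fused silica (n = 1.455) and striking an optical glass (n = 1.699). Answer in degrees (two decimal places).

θ_B ≈ 49.42°

The reflected p-component vanishes when tan θ_B = n₂/n₁.
Here n₂/n₁ = 1.699/1.455 = 1.1677, and Brewster's law gives tan θ_B = n₂/n₁.
So θ_B = arctan 1.1677 = 49.42°.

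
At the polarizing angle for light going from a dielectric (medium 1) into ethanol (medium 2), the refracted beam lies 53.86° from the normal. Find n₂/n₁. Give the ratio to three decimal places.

θ_B + θ_t = 90°, so θ_B = 90° − 53.86° = 36.14°.
Then n₂/n₁ = tan θ_B = tan 36.14° = 0.730.

n₂/n₁ ≈ 0.730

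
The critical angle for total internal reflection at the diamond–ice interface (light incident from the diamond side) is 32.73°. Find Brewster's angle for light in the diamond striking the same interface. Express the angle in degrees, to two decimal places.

sin θ_c = n₂/n₁, so n₂/n₁ = sin 32.73° = 0.5407.
Brewster: tan θ_B = n₂/n₁ = 0.5407.
θ_B = arctan(0.5407) = 28.40°.

θ_B ≈ 28.40°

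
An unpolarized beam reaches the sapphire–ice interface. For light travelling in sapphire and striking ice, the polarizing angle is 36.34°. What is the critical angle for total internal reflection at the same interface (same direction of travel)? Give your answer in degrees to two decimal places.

θ_c ≈ 47.36°

From Brewster, n₂/n₁ = tan θ_B = tan 36.34° = 0.7356.
Then sin θ_c = n₂/n₁ = 0.7356, so θ_c = arcsin 0.7356 = 47.36°.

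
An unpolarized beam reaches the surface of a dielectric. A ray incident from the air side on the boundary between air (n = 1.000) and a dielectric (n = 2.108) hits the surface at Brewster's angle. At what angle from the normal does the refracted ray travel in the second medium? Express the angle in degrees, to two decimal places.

θ_t ≈ 25.38°

tan θ_B = n₂/n₁ = 2.108/1.000 = 2.1080, so θ_B = 64.62°.
At Brewster's angle the reflected and refracted rays are perpendicular, so θ_t = 90° − θ_B = 90° − 64.62° = 25.38°.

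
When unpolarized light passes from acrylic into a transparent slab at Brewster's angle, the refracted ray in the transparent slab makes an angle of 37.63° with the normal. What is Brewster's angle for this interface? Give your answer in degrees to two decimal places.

Since the reflected and refracted rays are at right angles at the polarizing angle, θ_B + θ_t = 90°.
θ_B = 90° − 37.63° = 52.37°.

θ_B ≈ 52.37°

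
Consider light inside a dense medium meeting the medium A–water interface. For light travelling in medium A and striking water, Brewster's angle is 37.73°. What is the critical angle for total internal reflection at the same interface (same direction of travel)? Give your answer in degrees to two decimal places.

θ_c ≈ 50.69°

From Brewster, n₂/n₁ = tan θ_B = tan 37.73° = 0.7737.
Then sin θ_c = n₂/n₁ = 0.7737, so θ_c = arcsin 0.7737 = 50.69°.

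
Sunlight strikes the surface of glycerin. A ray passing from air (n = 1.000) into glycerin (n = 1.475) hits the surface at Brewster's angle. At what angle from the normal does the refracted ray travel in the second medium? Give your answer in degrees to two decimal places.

θ_t ≈ 34.14°

tan θ_B = n₂/n₁ = 1.475/1.000 = 1.4750, so θ_B = 55.86°.
The refracted ray is perpendicular to the reflected ray, so θ_t = 90° − θ_B = 34.14°.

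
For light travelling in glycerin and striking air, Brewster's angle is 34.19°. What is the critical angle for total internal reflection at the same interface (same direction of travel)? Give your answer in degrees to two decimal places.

θ_c ≈ 42.79°

n₂/n₁ = tan 34.19° = 0.6793; the critical angle satisfies sin θ_c = n₂/n₁.
θ_c = arcsin(0.6793) = 42.79°.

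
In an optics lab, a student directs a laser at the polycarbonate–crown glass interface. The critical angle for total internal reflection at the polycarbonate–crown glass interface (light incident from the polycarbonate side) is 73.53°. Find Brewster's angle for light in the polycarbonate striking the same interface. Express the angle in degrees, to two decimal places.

θ_B ≈ 43.80°

sin θ_c = n₂/n₁, so n₂/n₁ = sin 73.53° = 0.9590.
Brewster: tan θ_B = n₂/n₁ = 0.9590.
θ_B = arctan(0.9590) = 43.80°.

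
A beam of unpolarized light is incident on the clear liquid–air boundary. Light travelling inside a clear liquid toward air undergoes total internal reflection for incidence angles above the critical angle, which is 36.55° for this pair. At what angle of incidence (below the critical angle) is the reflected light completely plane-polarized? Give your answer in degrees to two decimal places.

θ_B ≈ 30.77°

At the critical angle sin θ_c = n₂/n₁, giving n₂/n₁ = sin 36.55° = 0.5955.
Then tan θ_B = n₂/n₁ = 0.5955, so θ_B = arctan 0.5955 = 30.77°.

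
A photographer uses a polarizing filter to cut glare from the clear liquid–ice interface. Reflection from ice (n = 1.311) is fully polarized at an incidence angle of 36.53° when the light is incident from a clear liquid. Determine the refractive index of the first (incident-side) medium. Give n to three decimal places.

At Brewster's angle, tan θ_B = n₂/n₁ with n₁ on the incident side (a clear liquid) and n₂ on the transmitted side (ice).
n₁ = n₂ / tan θ_B = 1.311 / tan 36.53° = 1.770.

n ≈ 1.770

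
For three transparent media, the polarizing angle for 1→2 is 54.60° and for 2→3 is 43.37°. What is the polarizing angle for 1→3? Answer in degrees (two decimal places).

tan θ_B(1→2) = n₂/n₁ = tan 54.60° = 1.4071.
tan θ_B(2→3) = n₃/n₂ = tan 43.37° = 0.9447.
n₃/n₁ = 1.3293. Then tan θ_B(1→3) = n₃/n₁, so θ_B(1→3) = arctan(1.3293) = 53.05°.

θ_B ≈ 53.05°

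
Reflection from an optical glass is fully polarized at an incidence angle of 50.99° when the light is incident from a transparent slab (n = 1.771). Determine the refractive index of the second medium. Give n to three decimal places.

At the Brewster angle, tan θ_B = n₂/n₁ with n₁ on the incident side (a transparent slab) and n₂ on the transmitted side (an optical glass).
n₂ = n₁ tan θ_B = 1.771 × tan 50.99° = 2.186.

n ≈ 2.186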